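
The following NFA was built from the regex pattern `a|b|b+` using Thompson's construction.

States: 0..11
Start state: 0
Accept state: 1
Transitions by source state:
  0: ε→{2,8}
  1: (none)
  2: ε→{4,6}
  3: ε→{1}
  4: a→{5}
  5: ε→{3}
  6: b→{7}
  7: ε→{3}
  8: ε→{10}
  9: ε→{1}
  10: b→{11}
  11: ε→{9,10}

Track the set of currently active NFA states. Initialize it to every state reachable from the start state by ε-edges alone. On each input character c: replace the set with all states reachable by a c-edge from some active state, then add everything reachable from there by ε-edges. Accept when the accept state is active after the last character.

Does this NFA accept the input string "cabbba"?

S₀ = ε-closure({0}) = {0,2,4,6,8,10}
'c' @ 1: {}  — no active states
rest 'abbba' ignored (set empty)
final: {}; accept 1 not in set

Answer: REJECT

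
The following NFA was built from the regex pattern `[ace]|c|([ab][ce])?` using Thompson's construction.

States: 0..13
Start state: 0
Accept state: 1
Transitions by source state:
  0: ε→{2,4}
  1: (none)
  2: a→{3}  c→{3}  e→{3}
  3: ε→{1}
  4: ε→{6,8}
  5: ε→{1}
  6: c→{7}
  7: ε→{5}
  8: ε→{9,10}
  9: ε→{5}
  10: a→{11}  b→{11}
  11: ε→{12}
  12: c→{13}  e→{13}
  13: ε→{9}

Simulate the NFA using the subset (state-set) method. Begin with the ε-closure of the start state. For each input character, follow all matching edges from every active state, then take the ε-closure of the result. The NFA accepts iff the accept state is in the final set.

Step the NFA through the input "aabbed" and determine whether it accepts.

Answer: REJECT

Steps:
S₀ = ε-closure({0}) = {0,1,2,4,5,6,8,9,10}
'a' @ 1: {1,3,11,12}  (accept∈set)
'a' @ 2: {}  — state set empty
rest 'bbed' ignored (set empty)
after full input: {}  (accept=1 not in)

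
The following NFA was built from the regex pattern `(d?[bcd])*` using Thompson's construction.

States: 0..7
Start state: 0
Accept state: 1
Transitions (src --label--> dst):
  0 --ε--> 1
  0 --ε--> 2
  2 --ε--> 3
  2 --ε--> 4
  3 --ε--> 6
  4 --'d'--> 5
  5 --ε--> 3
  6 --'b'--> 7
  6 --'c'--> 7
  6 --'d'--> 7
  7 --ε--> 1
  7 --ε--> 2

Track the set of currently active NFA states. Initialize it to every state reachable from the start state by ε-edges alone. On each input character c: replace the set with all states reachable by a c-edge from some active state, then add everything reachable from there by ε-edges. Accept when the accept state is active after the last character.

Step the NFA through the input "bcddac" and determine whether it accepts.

start: ε-closure({0}) = {0,1,2,3,4,6}
'b' @ 1: {1,2,3,4,6,7}  (accept∈set)
'c' @ 2: {1,2,3,4,6,7}  (accept∈set)
'd' @ 3: {1,2,3,4,5,6,7}  (accept∈set)
'd' @ 4: {1,2,3,4,5,6,7}  (accept∈set)
'a' @ 5: {}  — dead — no transitions
rest 'c' ignored (set empty)
after full input: {}  (accept=1 not in)

Answer: REJECT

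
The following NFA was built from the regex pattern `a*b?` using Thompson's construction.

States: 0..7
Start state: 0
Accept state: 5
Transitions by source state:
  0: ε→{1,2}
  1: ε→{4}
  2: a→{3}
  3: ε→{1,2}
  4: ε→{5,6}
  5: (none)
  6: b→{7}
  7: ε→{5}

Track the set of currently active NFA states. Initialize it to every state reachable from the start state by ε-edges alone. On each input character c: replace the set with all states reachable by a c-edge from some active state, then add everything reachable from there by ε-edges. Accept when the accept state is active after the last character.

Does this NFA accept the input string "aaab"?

start: ε-closure({0}) = {0,1,2,4,5,6}
'a' @ 1: {1,2,3,4,5,6}  ✓accept
'a' @ 2: {1,2,3,4,5,6}  ✓accept
'a' @ 3: {1,2,3,4,5,6}  ✓accept
'b' @ 4: {5,7}  ✓accept
after full input: {5,7}  (accept=5 in)

Answer: ACCEPT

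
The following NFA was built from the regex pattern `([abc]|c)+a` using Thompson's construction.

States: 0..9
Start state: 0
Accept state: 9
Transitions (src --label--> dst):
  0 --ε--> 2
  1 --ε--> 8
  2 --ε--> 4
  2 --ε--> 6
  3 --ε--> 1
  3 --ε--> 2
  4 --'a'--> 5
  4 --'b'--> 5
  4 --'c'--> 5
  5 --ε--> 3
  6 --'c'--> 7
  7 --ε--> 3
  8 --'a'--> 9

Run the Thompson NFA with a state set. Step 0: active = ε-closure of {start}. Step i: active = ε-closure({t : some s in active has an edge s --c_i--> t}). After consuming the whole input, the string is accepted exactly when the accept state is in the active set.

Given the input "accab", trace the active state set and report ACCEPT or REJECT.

Answer: REJECT

Trace:
start: ε-closure({0}) = {0,2,4,6}
'a' @ 1: {1,2,3,4,5,6,8}
'c' @ 2: {1,2,3,4,5,6,7,8}
'c' @ 3: {1,2,3,4,5,6,7,8}
'a' @ 4: {1,2,3,4,5,6,8,9}  ✓accept
'b' @ 5: {1,2,3,4,5,6,8}
after full input: {1,2,3,4,5,6,8}  (accept=9 not in)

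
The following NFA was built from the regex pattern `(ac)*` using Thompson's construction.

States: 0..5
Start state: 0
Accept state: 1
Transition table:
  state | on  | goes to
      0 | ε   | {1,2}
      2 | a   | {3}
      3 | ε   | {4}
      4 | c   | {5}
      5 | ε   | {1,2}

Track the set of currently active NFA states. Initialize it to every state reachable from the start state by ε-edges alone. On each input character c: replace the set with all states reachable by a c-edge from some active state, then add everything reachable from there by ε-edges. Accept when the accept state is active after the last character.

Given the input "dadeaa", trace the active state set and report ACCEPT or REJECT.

S₀ = ε-closure({0}) = {0,1,2}
'd' @ 1: {}  — no active states
rest 'adeaa' ignored (set empty)
end set {} — state 1 not in

Answer: REJECT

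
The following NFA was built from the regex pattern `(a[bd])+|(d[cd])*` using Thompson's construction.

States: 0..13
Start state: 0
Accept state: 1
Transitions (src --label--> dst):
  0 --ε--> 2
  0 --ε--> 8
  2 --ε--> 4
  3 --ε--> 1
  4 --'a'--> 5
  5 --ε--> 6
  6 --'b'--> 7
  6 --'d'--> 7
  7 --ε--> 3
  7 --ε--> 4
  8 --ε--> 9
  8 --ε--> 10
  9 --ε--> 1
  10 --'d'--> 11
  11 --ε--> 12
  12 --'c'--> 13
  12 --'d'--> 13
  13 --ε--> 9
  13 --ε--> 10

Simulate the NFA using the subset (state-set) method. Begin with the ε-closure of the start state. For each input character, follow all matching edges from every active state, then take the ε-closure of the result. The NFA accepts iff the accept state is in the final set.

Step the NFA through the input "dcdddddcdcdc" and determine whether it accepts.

initial (ε-close {0}): {0,1,2,4,8,9,10}
'd' @ 1: {11,12}
'c' @ 2: {1,9,10,13}  (accept∈set)
'd' @ 3: {11,12}
'd' @ 4: {1,9,10,13}  (accept∈set)
'd' @ 5: {11,12}
'd' @ 6: {1,9,10,13}  (accept∈set)
'd' @ 7: {11,12}
'c' @ 8: {1,9,10,13}  (accept∈set)
'd' @ 9: {11,12}
'c' @ 10: {1,9,10,13}  (accept∈set)
'd' @ 11: {11,12}
'c' @ 12: {1,9,10,13}  (accept∈set)
after full input: {1,9,10,13}  (accept=1 in)

Answer: ACCEPT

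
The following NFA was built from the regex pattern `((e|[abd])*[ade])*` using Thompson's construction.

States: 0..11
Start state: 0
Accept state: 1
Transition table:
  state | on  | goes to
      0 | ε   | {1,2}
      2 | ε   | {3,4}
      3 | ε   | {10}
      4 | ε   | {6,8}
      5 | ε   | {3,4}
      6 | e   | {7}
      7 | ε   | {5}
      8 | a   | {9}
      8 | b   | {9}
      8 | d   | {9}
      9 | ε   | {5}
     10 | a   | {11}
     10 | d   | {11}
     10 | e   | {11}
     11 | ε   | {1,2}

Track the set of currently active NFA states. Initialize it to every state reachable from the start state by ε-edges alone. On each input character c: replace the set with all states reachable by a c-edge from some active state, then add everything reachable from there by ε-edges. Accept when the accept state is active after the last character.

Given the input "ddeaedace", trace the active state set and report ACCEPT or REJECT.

Answer: REJECT

Derivation:
S₀ = ε-closure({0}) = {0,1,2,3,4,6,8,10}
'd' @ 1: {1,2,3,4,5,6,8,9,10,11}  [accepting]
'd' @ 2: {1,2,3,4,5,6,8,9,10,11}  [accepting]
'e' @ 3: {1,2,3,4,5,6,7,8,10,11}  [accepting]
'a' @ 4: {1,2,3,4,5,6,8,9,10,11}  [accepting]
'e' @ 5: {1,2,3,4,5,6,7,8,10,11}  [accepting]
'd' @ 6: {1,2,3,4,5,6,8,9,10,11}  [accepting]
'a' @ 7: {1,2,3,4,5,6,8,9,10,11}  [accepting]
'c' @ 8: {}  — no active states
rest 'e' ignored (set empty)
final: {}; accept 1 not in set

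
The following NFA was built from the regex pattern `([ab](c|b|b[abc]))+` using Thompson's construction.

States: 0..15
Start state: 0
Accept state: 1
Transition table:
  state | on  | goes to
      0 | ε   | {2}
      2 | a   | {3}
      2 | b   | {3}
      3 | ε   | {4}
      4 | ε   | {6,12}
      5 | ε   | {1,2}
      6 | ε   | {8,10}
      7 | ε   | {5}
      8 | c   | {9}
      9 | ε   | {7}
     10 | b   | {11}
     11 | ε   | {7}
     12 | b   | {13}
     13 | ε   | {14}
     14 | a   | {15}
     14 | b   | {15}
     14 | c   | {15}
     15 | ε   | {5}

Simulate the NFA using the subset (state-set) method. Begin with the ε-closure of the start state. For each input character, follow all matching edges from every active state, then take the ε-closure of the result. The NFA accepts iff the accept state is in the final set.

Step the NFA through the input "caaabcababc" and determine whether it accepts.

initial (ε-close {0}): {0,2}
'c' @ 1: {}  — state set empty
rest 'aaabcababc' ignored (set empty)
after full input: {}  (accept=1 not in)

Answer: REJECT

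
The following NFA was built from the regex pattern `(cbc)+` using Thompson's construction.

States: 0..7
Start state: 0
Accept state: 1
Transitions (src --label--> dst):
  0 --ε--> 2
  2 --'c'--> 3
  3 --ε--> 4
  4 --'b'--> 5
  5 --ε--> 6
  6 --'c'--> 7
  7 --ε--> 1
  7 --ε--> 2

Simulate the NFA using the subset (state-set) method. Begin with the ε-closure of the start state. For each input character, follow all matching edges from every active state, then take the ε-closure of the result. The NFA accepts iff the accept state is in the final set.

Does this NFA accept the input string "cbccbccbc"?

Answer: ACCEPT

Steps:
start: ε-closure({0}) = {0,2}
'c' @ 1: {3,4}
'b' @ 2: {5,6}
'c' @ 3: {1,2,7}  ✓accept
'c' @ 4: {3,4}
'b' @ 5: {5,6}
'c' @ 6: {1,2,7}  ✓accept
'c' @ 7: {3,4}
'b' @ 8: {5,6}
'c' @ 9: {1,2,7}  ✓accept
final: {1,2,7}; accept 1 in set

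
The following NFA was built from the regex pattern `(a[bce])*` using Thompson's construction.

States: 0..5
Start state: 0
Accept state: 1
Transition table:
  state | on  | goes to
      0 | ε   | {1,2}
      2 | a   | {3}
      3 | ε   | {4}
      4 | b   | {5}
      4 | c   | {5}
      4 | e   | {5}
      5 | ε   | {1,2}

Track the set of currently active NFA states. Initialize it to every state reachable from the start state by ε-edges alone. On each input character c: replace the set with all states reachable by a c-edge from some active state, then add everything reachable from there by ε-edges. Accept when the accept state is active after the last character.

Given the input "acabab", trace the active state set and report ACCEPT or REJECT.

start: ε-closure({0}) = {0,1,2}
'a' @ 1: {3,4}
'c' @ 2: {1,2,5}  ✓accept
'a' @ 3: {3,4}
'b' @ 4: {1,2,5}  ✓accept
'a' @ 5: {3,4}
'b' @ 6: {1,2,5}  ✓accept
final: {1,2,5}; accept 1 in set

Answer: ACCEPT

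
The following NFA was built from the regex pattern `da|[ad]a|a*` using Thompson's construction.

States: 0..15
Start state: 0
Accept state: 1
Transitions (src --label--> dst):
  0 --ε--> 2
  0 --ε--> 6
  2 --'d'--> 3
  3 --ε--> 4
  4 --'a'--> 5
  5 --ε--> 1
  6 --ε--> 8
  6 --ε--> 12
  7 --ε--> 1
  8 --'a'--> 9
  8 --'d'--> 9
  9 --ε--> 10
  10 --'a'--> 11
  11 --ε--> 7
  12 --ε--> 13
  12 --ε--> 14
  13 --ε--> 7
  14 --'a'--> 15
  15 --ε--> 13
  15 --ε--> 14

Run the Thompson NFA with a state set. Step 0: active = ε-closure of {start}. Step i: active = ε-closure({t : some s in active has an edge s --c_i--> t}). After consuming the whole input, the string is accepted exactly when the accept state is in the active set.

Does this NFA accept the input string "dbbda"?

Answer: REJECT

Trace:
start: ε-closure({0}) = {0,1,2,6,7,8,12,13,14}
'd' @ 1: {3,4,9,10}
'b' @ 2: {}  — no active states
rest 'bda' ignored (set empty)
after full input: {}  (accept=1 not in)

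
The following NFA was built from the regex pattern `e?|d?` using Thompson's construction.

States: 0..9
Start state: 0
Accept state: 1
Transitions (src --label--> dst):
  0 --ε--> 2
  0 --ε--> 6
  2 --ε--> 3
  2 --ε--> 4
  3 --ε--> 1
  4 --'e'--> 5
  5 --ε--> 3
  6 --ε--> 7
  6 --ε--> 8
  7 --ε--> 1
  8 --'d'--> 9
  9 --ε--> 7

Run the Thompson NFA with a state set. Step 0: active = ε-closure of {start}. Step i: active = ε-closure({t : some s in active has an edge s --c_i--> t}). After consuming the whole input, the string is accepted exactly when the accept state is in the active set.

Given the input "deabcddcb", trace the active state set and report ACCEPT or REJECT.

Answer: REJECT

Trace:
S₀ = ε-closure({0}) = {0,1,2,3,4,6,7,8}
'd' @ 1: {1,7,9}  [accepting]
'e' @ 2: {}  — no active states
rest 'abcddcb' ignored (set empty)
final: {}; accept 1 not in set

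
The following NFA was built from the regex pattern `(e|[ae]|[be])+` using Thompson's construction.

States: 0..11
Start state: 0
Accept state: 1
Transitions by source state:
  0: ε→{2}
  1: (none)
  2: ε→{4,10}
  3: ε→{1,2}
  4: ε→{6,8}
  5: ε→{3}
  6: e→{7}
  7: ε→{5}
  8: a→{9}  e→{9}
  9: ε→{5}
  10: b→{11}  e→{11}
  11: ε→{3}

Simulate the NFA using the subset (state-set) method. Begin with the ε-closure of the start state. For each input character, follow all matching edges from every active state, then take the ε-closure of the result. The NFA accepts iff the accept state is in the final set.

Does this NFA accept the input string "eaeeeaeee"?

initial (ε-close {0}): {0,2,4,6,8,10}
'e' @ 1: {1,2,3,4,5,6,7,8,9,10,11}  [accepting]
'a' @ 2: {1,2,3,4,5,6,8,9,10}  [accepting]
'e' @ 3: {1,2,3,4,5,6,7,8,9,10,11}  [accepting]
'e' @ 4: {1,2,3,4,5,6,7,8,9,10,11}  [accepting]
'e' @ 5: {1,2,3,4,5,6,7,8,9,10,11}  [accepting]
'a' @ 6: {1,2,3,4,5,6,8,9,10}  [accepting]
'e' @ 7: {1,2,3,4,5,6,7,8,9,10,11}  [accepting]
'e' @ 8: {1,2,3,4,5,6,7,8,9,10,11}  [accepting]
'e' @ 9: {1,2,3,4,5,6,7,8,9,10,11}  [accepting]
final: {1,2,3,4,5,6,7,8,9,10,11}; accept 1 in set

Answer: ACCEPT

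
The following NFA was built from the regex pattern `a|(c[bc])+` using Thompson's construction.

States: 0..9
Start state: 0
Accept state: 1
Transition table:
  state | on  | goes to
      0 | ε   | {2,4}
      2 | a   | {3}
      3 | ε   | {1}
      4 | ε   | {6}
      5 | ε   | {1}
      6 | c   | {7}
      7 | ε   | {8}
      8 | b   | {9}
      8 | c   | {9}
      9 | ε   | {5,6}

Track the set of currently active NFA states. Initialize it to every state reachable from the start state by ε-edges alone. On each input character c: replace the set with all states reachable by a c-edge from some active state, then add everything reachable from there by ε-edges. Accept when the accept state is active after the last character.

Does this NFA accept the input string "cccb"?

initial (ε-close {0}): {0,2,4,6}
'c' @ 1: {7,8}
'c' @ 2: {1,5,6,9}  ✓accept
'c' @ 3: {7,8}
'b' @ 4: {1,5,6,9}  ✓accept
after full input: {1,5,6,9}  (accept=1 in)

Answer: ACCEPT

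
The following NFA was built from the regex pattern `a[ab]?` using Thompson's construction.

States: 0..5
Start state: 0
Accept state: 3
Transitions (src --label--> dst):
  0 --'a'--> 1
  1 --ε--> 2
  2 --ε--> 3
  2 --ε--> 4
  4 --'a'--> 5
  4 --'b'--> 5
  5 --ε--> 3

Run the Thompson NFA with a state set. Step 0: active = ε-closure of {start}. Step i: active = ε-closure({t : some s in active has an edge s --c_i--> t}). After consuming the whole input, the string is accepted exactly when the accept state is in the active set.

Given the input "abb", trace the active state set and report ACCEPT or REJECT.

Answer: REJECT

Derivation:
start: ε-closure({0}) = {0}
'a' @ 1: {1,2,3,4}  [accepting]
'b' @ 2: {3,5}  [accepting]
'b' @ 3: {}  — state set empty
end set {} — state 3 not in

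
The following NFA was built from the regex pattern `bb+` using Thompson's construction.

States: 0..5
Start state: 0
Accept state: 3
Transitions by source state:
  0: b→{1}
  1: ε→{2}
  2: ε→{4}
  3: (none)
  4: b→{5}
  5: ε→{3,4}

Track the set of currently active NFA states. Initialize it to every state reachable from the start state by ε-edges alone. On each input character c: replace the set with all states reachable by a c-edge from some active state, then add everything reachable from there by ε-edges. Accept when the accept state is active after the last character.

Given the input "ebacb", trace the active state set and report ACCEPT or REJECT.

Answer: REJECT

Derivation:
initial (ε-close {0}): {0}
'e' @ 1: {}  — dead — no transitions
rest 'bacb' ignored (set empty)
final: {}; accept 3 not in set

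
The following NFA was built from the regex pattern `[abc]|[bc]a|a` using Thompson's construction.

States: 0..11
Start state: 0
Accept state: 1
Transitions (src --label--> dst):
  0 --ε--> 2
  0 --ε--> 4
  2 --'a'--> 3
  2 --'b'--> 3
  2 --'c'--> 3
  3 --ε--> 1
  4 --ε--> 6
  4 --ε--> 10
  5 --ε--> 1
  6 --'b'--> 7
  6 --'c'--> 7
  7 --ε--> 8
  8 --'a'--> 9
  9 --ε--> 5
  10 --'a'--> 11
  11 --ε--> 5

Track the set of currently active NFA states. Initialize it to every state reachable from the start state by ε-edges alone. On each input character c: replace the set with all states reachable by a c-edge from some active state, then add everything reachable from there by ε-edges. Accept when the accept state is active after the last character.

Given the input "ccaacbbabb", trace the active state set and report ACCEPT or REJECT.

Answer: REJECT

Trace:
start: ε-closure({0}) = {0,2,4,6,10}
'c' @ 1: {1,3,7,8}  [accepting]
'c' @ 2: {}  — dead — no transitions
rest 'aacbbabb' ignored (set empty)
after full input: {}  (accept=1 not in)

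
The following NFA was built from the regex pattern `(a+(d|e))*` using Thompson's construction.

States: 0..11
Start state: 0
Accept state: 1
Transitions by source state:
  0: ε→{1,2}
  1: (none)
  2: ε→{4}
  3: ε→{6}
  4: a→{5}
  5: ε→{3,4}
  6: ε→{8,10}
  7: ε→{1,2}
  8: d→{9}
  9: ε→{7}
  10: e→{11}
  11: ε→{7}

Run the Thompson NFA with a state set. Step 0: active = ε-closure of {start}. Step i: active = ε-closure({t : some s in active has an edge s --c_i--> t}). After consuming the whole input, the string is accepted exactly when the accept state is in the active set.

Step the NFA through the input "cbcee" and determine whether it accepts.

Answer: REJECT

Steps:
S₀ = ε-closure({0}) = {0,1,2,4}
'c' @ 1: {}  — dead — no transitions
rest 'bcee' ignored (set empty)
after full input: {}  (accept=1 not in)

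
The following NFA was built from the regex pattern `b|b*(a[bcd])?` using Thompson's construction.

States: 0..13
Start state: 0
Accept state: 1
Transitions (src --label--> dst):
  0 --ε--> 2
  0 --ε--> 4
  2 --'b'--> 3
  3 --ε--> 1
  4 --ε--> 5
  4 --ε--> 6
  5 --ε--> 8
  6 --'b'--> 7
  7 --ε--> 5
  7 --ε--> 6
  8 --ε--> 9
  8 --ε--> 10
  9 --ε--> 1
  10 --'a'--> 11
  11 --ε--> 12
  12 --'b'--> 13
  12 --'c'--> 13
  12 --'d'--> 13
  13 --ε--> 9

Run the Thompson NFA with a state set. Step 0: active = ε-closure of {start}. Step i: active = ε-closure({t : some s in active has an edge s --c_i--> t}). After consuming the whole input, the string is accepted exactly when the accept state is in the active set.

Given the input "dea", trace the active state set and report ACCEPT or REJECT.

start: ε-closure({0}) = {0,1,2,4,5,6,8,9,10}
'd' @ 1: {}  — no active states
rest 'ea' ignored (set empty)
final: {}; accept 1 not in set

Answer: REJECT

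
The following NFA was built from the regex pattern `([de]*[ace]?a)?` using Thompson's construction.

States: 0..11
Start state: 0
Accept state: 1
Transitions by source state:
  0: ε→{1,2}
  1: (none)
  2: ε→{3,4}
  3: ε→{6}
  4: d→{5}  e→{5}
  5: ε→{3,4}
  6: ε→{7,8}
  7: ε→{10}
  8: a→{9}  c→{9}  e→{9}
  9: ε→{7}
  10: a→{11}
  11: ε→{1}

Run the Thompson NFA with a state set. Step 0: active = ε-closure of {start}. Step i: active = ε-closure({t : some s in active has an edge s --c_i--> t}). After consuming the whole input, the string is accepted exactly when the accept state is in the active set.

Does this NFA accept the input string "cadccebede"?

start: ε-closure({0}) = {0,1,2,3,4,6,7,8,10}
'c' @ 1: {7,9,10}
'a' @ 2: {1,11}  ✓accept
'd' @ 3: {}  — dead — no transitions
rest 'ccebede' ignored (set empty)
final: {}; accept 1 not in set

Answer: REJECT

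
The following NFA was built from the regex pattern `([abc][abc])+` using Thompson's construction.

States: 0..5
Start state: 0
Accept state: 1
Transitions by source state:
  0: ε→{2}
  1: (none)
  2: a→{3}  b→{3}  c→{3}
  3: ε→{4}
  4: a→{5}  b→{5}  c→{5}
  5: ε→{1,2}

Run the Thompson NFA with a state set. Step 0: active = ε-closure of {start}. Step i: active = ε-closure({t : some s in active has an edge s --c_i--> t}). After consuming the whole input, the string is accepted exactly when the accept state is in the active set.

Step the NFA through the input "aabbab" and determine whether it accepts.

start: ε-closure({0}) = {0,2}
'a' @ 1: {3,4}
'a' @ 2: {1,2,5}  [accepting]
'b' @ 3: {3,4}
'b' @ 4: {1,2,5}  [accepting]
'a' @ 5: {3,4}
'b' @ 6: {1,2,5}  [accepting]
end set {1,2,5} — state 1 in

Answer: ACCEPT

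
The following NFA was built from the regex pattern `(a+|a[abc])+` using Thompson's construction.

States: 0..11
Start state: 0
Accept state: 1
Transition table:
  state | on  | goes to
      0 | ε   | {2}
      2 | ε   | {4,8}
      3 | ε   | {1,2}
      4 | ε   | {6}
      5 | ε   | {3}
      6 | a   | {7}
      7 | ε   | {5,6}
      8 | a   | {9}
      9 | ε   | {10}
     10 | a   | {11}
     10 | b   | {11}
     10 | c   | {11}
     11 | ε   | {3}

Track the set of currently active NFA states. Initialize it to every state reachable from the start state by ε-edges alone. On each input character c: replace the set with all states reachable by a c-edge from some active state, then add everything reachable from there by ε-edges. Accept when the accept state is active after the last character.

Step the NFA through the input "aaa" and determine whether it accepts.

Answer: ACCEPT

Trace:
S₀ = ε-closure({0}) = {0,2,4,6,8}
'a' @ 1: {1,2,3,4,5,6,7,8,9,10}  [accepting]
'a' @ 2: {1,2,3,4,5,6,7,8,9,10,11}  [accepting]
'a' @ 3: {1,2,3,4,5,6,7,8,9,10,11}  [accepting]
end set {1,2,3,4,5,6,7,8,9,10,11} — state 1 in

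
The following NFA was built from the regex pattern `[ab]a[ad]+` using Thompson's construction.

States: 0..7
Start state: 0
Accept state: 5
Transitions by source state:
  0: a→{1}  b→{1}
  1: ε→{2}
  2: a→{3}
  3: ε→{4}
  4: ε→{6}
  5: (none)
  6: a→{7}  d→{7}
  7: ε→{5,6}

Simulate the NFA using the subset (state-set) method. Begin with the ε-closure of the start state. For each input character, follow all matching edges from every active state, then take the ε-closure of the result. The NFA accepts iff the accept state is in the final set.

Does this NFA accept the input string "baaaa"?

start: ε-closure({0}) = {0}
'b' @ 1: {1,2}
'a' @ 2: {3,4,6}
'a' @ 3: {5,6,7}  (accept∈set)
'a' @ 4: {5,6,7}  (accept∈set)
'a' @ 5: {5,6,7}  (accept∈set)
final: {5,6,7}; accept 5 in set

Answer: ACCEPT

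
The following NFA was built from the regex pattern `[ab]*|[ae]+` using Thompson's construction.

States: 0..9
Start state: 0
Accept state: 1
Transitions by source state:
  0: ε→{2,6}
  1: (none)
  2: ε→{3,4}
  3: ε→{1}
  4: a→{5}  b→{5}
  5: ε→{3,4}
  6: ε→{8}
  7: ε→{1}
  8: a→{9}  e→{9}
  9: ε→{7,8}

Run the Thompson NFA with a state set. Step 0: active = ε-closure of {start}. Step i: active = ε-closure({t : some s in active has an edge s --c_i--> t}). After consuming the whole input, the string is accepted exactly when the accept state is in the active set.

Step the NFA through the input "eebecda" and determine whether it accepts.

initial (ε-close {0}): {0,1,2,3,4,6,8}
'e' @ 1: {1,7,8,9}  [accepting]
'e' @ 2: {1,7,8,9}  [accepting]
'b' @ 3: {}  — state set empty
rest 'ecda' ignored (set empty)
end set {} — state 1 not in

Answer: REJECT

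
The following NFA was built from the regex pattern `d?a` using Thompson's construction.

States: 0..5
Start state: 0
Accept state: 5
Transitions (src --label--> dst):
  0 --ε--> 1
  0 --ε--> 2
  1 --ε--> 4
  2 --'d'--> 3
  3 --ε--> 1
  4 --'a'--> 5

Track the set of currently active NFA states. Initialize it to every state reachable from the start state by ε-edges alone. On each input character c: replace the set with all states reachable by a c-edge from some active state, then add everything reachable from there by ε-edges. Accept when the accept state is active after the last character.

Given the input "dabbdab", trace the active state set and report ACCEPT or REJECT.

S₀ = ε-closure({0}) = {0,1,2,4}
'd' @ 1: {1,3,4}
'a' @ 2: {5}  ✓accept
'b' @ 3: {}  — dead — no transitions
rest 'bdab' ignored (set empty)
final: {}; accept 5 not in set

Answer: REJECT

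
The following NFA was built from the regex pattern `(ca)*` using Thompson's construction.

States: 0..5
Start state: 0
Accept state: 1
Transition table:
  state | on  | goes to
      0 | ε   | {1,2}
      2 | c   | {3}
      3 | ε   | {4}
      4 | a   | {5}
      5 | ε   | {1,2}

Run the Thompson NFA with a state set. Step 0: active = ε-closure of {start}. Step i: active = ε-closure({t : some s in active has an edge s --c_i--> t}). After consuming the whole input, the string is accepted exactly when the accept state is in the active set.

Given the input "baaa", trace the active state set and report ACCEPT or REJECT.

S₀ = ε-closure({0}) = {0,1,2}
'b' @ 1: {}  — state set empty
rest 'aaa' ignored (set empty)
final: {}; accept 1 not in set

Answer: REJECT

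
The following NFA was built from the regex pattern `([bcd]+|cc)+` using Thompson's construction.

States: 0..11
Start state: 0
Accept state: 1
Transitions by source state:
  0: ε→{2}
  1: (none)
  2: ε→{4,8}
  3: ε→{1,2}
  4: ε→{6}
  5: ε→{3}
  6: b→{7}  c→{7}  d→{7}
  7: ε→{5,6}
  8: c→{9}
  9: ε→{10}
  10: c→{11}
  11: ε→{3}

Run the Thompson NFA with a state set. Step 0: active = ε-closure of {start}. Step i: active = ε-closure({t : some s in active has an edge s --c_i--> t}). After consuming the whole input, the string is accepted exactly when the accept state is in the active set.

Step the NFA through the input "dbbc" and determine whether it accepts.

S₀ = ε-closure({0}) = {0,2,4,6,8}
'd' @ 1: {1,2,3,4,5,6,7,8}  ✓accept
'b' @ 2: {1,2,3,4,5,6,7,8}  ✓accept
'b' @ 3: {1,2,3,4,5,6,7,8}  ✓accept
'c' @ 4: {1,2,3,4,5,6,7,8,9,10}  ✓accept
after full input: {1,2,3,4,5,6,7,8,9,10}  (accept=1 in)

Answer: ACCEPT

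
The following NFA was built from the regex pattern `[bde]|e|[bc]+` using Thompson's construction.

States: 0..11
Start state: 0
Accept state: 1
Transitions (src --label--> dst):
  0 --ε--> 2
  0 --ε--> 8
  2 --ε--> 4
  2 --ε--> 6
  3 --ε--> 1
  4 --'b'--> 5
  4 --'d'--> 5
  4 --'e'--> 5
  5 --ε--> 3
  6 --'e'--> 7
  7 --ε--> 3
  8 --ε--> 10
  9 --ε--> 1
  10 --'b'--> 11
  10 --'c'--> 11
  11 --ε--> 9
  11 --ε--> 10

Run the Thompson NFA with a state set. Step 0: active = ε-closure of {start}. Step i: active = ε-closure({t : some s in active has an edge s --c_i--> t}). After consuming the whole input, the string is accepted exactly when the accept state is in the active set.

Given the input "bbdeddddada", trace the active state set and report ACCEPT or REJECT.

start: ε-closure({0}) = {0,2,4,6,8,10}
'b' @ 1: {1,3,5,9,10,11}  ✓accept
'b' @ 2: {1,9,10,11}  ✓accept
'd' @ 3: {}  — no active states
rest 'eddddada' ignored (set empty)
final: {}; accept 1 not in set

Answer: REJECT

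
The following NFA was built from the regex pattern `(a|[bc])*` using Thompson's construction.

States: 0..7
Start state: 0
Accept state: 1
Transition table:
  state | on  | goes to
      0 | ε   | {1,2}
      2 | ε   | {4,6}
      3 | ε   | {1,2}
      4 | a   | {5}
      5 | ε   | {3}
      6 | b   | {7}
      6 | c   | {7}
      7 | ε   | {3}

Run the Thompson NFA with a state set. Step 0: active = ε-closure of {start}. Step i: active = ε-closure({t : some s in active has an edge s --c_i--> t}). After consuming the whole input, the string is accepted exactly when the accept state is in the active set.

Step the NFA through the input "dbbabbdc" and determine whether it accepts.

Answer: REJECT

Trace:
initial (ε-close {0}): {0,1,2,4,6}
'd' @ 1: {}  — no active states
rest 'bbabbdc' ignored (set empty)
final: {}; accept 1 not in set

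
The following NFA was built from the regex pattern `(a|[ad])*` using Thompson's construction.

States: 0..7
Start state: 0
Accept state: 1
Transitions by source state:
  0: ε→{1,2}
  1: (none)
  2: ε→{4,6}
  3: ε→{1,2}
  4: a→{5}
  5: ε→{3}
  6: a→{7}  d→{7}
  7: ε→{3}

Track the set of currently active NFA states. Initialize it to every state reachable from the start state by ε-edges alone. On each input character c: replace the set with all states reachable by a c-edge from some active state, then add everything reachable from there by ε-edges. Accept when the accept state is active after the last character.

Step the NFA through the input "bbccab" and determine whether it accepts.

initial (ε-close {0}): {0,1,2,4,6}
'b' @ 1: {}  — no active states
rest 'bccab' ignored (set empty)
end set {} — state 1 not in

Answer: REJECT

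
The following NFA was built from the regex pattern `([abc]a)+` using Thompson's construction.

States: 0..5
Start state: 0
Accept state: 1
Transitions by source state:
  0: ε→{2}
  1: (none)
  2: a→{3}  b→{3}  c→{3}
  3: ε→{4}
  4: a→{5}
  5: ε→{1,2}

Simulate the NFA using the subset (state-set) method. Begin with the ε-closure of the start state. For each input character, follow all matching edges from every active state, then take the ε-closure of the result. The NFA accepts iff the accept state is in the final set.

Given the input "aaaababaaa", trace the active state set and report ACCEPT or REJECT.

Answer: ACCEPT

Steps:
start: ε-closure({0}) = {0,2}
'a' @ 1: {3,4}
'a' @ 2: {1,2,5}  (accept∈set)
'a' @ 3: {3,4}
'a' @ 4: {1,2,5}  (accept∈set)
'b' @ 5: {3,4}
'a' @ 6: {1,2,5}  (accept∈set)
'b' @ 7: {3,4}
'a' @ 8: {1,2,5}  (accept∈set)
'a' @ 9: {3,4}
'a' @ 10: {1,2,5}  (accept∈set)
after full input: {1,2,5}  (accept=1 in)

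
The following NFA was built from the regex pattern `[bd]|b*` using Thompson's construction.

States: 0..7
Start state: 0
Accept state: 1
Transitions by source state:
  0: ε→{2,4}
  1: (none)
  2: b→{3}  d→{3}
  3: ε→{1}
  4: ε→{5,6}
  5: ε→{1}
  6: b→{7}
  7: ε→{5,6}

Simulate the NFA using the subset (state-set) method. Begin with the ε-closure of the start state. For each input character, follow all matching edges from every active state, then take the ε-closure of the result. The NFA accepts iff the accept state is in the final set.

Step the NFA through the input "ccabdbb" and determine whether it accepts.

Answer: REJECT

Steps:
initial (ε-close {0}): {0,1,2,4,5,6}
'c' @ 1: {}  — dead — no transitions
rest 'cabdbb' ignored (set empty)
after full input: {}  (accept=1 not in)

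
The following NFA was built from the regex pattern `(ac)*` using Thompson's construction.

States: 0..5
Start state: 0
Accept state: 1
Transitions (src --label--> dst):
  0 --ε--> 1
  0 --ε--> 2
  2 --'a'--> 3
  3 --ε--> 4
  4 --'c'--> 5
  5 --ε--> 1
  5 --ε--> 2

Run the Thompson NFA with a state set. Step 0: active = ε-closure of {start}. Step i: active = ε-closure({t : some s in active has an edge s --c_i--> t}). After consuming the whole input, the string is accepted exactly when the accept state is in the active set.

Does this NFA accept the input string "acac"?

Answer: ACCEPT

Trace:
S₀ = ε-closure({0}) = {0,1,2}
'a' @ 1: {3,4}
'c' @ 2: {1,2,5}  ✓accept
'a' @ 3: {3,4}
'c' @ 4: {1,2,5}  ✓accept
end set {1,2,5} — state 1 in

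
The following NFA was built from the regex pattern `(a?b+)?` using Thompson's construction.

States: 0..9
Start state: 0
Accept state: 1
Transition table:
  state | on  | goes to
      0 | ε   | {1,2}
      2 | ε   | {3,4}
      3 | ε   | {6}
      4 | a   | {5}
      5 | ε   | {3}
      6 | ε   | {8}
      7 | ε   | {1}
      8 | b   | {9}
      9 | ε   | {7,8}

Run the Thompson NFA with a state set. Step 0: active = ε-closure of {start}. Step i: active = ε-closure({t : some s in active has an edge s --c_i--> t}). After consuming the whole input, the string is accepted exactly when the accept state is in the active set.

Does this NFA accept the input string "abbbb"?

Answer: ACCEPT

Steps:
start: ε-closure({0}) = {0,1,2,3,4,6,8}
'a' @ 1: {3,5,6,8}
'b' @ 2: {1,7,8,9}  [accepting]
'b' @ 3: {1,7,8,9}  [accepting]
'b' @ 4: {1,7,8,9}  [accepting]
'b' @ 5: {1,7,8,9}  [accepting]
after full input: {1,7,8,9}  (accept=1 in)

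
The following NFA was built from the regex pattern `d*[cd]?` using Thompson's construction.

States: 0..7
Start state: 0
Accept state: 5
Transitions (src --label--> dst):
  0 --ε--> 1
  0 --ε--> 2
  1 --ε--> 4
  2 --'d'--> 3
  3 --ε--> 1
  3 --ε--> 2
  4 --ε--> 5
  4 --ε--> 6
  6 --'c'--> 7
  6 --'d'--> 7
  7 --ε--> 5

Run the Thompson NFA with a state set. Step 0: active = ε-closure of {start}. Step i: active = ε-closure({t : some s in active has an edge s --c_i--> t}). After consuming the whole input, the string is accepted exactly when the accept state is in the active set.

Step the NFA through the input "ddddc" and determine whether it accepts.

start: ε-closure({0}) = {0,1,2,4,5,6}
'd' @ 1: {1,2,3,4,5,6,7}  (accept∈set)
'd' @ 2: {1,2,3,4,5,6,7}  (accept∈set)
'd' @ 3: {1,2,3,4,5,6,7}  (accept∈set)
'd' @ 4: {1,2,3,4,5,6,7}  (accept∈set)
'c' @ 5: {5,7}  (accept∈set)
final: {5,7}; accept 5 in set

Answer: ACCEPT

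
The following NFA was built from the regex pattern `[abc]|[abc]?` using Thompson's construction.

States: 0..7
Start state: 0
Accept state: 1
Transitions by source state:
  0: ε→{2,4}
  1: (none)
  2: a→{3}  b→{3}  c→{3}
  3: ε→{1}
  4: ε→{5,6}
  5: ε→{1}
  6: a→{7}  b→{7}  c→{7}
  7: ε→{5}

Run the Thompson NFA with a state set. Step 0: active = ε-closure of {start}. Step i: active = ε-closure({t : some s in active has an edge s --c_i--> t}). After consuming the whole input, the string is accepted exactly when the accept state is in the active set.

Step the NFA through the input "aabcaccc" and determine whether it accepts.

initial (ε-close {0}): {0,1,2,4,5,6}
'a' @ 1: {1,3,5,7}  [accepting]
'a' @ 2: {}  — no active states
rest 'bcaccc' ignored (set empty)
after full input: {}  (accept=1 not in)

Answer: REJECT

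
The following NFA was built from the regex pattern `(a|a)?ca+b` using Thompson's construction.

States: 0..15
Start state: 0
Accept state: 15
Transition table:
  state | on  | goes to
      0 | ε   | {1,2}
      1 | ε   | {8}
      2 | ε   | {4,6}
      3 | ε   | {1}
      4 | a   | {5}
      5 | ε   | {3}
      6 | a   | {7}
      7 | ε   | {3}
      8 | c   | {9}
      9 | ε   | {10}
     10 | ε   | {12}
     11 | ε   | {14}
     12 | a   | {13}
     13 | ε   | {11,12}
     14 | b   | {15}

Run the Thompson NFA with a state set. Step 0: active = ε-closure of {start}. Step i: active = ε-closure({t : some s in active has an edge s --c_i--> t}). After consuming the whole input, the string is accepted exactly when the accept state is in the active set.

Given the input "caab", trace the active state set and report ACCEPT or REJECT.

Answer: ACCEPT

Trace:
initial (ε-close {0}): {0,1,2,4,6,8}
'c' @ 1: {9,10,12}
'a' @ 2: {11,12,13,14}
'a' @ 3: {11,12,13,14}
'b' @ 4: {15}  ✓accept
final: {15}; accept 15 in set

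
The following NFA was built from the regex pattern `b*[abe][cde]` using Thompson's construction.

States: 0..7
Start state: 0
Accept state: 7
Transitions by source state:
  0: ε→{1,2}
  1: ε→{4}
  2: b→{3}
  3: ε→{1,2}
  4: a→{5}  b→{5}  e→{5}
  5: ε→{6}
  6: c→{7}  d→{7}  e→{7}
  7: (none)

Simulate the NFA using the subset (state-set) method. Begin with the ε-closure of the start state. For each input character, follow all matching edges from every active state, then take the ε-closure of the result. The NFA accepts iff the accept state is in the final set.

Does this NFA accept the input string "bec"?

start: ε-closure({0}) = {0,1,2,4}
'b' @ 1: {1,2,3,4,5,6}
'e' @ 2: {5,6,7}  (accept∈set)
'c' @ 3: {7}  (accept∈set)
final: {7}; accept 7 in set

Answer: ACCEPT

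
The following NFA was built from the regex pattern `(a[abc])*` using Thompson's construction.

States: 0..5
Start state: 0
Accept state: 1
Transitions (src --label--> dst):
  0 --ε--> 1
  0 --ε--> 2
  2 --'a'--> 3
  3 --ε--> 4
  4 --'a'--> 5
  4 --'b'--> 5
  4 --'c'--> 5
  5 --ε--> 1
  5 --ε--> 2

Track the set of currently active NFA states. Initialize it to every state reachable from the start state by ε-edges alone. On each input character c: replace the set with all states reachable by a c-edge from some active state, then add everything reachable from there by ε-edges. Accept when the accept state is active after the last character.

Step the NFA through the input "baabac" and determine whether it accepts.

Answer: REJECT

Derivation:
S₀ = ε-closure({0}) = {0,1,2}
'b' @ 1: {}  — dead — no transitions
rest 'aabac' ignored (set empty)
end set {} — state 1 not in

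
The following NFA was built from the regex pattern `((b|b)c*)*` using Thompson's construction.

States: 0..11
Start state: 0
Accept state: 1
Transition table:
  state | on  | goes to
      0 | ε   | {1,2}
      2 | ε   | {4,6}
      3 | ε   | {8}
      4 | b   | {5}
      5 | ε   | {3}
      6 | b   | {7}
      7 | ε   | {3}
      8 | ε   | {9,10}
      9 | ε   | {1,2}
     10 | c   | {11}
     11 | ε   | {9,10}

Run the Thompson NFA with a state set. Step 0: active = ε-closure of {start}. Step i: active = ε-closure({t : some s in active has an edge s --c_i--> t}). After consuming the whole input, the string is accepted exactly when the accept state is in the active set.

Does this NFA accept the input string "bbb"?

Answer: ACCEPT

Steps:
S₀ = ε-closure({0}) = {0,1,2,4,6}
'b' @ 1: {1,2,3,4,5,6,7,8,9,10}  (accept∈set)
'b' @ 2: {1,2,3,4,5,6,7,8,9,10}  (accept∈set)
'b' @ 3: {1,2,3,4,5,6,7,8,9,10}  (accept∈set)
final: {1,2,3,4,5,6,7,8,9,10}; accept 1 in set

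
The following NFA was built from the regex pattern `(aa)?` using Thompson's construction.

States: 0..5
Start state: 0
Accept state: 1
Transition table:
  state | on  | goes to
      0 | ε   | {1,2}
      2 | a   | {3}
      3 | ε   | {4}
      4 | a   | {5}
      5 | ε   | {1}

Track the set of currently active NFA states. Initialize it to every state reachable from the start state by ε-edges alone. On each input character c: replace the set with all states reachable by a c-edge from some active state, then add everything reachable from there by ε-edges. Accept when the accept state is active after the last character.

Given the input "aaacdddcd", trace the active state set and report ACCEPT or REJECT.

Answer: REJECT

Derivation:
initial (ε-close {0}): {0,1,2}
'a' @ 1: {3,4}
'a' @ 2: {1,5}  ✓accept
'a' @ 3: {}  — no active states
rest 'cdddcd' ignored (set empty)
final: {}; accept 1 not in set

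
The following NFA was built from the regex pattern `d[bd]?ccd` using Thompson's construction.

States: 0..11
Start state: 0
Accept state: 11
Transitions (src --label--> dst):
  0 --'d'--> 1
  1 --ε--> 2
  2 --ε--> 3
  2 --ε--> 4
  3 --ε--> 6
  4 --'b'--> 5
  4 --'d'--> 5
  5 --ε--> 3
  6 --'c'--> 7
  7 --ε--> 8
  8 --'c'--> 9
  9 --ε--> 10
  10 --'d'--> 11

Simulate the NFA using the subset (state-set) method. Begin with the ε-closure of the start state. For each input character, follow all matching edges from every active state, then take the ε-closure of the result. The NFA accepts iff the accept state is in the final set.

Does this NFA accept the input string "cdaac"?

Answer: REJECT

Steps:
start: ε-closure({0}) = {0}
'c' @ 1: {}  — state set empty
rest 'daac' ignored (set empty)
final: {}; accept 11 not in set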